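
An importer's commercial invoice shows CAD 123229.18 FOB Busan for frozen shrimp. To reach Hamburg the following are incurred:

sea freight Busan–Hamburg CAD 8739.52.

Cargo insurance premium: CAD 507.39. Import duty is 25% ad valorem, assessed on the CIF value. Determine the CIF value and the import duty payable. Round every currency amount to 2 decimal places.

CIF = FOB price + freight + insurance
CIF = 123229.18 + 8739.52 + 507.39 = 132476.09
Import duty = 132476.09 × 25% = 33119.02

CIF value: CAD 132476.09; import duty: CAD 33119.02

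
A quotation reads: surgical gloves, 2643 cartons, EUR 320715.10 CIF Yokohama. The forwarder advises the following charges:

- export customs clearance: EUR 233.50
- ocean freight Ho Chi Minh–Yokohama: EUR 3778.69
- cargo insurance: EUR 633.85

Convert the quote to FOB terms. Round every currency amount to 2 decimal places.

Not relevant to the conversion: export clearance — on the seller under both CIF and FOB; already in the CIF price and stays in the FOB price.
From CIF to FOB, the seller no longer bears: freight, insurance.
FOB price = 320715.10 − 3778.69 − 633.85 = 316302.56

FOB price: EUR 316302.56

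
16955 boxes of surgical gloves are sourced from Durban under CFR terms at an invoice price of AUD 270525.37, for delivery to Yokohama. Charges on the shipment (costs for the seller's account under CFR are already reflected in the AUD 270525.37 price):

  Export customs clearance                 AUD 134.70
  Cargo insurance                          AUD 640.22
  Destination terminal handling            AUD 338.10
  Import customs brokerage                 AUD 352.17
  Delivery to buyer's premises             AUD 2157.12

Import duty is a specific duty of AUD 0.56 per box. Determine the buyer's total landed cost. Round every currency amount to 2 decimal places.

CFR: the seller pays costs through ocean freight to the destination port, but not insurance.
Already in the invoice (seller's account under CFR): export clearance — exclude.
CIF value = CFR price + insurance = 270525.37 + 640.22 = 271165.59
Import duty = 16955 × 0.56 = 9494.80
Buyer bears: insurance 640.22 + destination terminal 338.10 + brokerage 352.17 + delivery 2157.12 + duty 9494.80 = 12982.41
Landed cost = invoice 270525.37 + 12982.41 = 283507.78

Total landed cost: AUD 283507.78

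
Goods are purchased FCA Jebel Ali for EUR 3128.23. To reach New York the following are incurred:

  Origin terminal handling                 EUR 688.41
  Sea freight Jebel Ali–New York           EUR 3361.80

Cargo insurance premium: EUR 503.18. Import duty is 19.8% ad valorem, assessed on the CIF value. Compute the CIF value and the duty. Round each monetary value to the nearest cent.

CIF value: EUR 7681.62; import duty: EUR 1520.96

CIF = FCA price + pre-shipment costs + freight + insurance
CIF = 3128.23 + 688.41 + 3361.80 + 503.18 = 7681.62
Import duty = 7681.62 × 19.8% = 1520.96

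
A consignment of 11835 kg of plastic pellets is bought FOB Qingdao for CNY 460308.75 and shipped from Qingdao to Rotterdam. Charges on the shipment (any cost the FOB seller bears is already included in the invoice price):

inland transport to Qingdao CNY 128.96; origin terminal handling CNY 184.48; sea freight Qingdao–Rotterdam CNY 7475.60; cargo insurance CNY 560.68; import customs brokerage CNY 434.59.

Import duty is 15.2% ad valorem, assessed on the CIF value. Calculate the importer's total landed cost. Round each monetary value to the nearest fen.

Total landed cost: CNY 539968.06

FOB: the seller bears costs until goods are on board at the origin port; the buyer bears freight, insurance and all costs thereafter.
Already in the invoice (seller's account under FOB): inland to port, origin terminal — exclude.
CIF value = FOB price + freight + insurance = 460308.75 + 7475.60 + 560.68 = 468345.03
Import duty = 468345.03 × 15.2% = 71188.44
Buyer bears: freight 7475.60 + insurance 560.68 + brokerage 434.59 + duty 71188.44 = 79659.31
Landed cost = invoice 460308.75 + 79659.31 = 539968.06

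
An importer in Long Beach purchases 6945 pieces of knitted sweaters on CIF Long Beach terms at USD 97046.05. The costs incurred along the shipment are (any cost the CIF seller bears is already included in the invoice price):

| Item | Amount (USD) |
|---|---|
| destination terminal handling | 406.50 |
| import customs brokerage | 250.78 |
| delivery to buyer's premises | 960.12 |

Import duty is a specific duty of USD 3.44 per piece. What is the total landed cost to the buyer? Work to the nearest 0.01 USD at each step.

CIF: the seller pays costs through ocean freight and marine insurance to the destination port.
The CIF price already equals the CIF value: 97046.05
Import duty = 6945 × 3.44 = 23890.80
Buyer bears: destination terminal 406.50 + brokerage 250.78 + delivery 960.12 + duty 23890.80 = 25508.20
Landed cost = invoice 97046.05 + 25508.20 = 122554.25

Total landed cost: USD 122554.25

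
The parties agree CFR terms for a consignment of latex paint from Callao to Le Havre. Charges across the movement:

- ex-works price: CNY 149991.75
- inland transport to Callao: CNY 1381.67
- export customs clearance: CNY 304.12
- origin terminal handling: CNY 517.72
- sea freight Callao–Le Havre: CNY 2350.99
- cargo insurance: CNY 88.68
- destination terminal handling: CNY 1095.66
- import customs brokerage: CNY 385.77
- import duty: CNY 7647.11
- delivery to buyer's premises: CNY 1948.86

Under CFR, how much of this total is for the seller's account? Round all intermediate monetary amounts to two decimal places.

Seller's account: CNY 154546.25

CFR: the seller pays costs through ocean freight to the destination port, but not insurance.
Seller's account: goods 149991.75 + inland to port 1381.67 + export clearance 304.12 + origin terminal 517.72 + freight 2350.99 = 154546.25
Buyer's account: insurance 88.68 + destination terminal 1095.66 + brokerage 385.77 + duty 7647.11 + delivery 1948.86 = 11166.08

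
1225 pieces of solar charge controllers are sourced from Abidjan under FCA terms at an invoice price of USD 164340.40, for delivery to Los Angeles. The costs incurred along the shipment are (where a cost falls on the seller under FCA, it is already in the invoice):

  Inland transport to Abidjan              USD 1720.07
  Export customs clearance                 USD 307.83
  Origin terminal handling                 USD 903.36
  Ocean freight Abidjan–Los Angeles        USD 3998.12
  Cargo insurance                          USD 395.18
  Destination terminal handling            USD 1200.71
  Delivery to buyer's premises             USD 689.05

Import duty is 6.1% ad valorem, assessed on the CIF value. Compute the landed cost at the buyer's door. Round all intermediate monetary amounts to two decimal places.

FCA: the seller delivers export-cleared goods to the carrier; the buyer bears costs from that point.
Already in the invoice (seller's account under FCA): inland to port, export clearance — exclude.
CIF value = FCA price + origin terminal + freight + insurance = 164340.40 + 903.36 + 3998.12 + 395.18 = 169637.06
Import duty = 169637.06 × 6.1% = 10347.86
Buyer bears: origin terminal 903.36 + freight 3998.12 + insurance 395.18 + destination terminal 1200.71 + delivery 689.05 + duty 10347.86 = 17534.28
Landed cost = invoice 164340.40 + 17534.28 = 181874.68

Total landed cost: USD 181874.68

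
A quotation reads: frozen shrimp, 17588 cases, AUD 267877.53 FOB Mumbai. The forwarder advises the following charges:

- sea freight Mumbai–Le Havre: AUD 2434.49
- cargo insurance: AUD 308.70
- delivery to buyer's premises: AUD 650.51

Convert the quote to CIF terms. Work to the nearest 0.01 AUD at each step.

Not relevant to the conversion: delivery — on the buyer under both terms; not part of either seller's price.
From FOB to CIF, the seller additionally bears: freight, insurance.
CIF price = 267877.53 + 2434.49 + 308.70 = 270620.72

CIF price: AUD 270620.72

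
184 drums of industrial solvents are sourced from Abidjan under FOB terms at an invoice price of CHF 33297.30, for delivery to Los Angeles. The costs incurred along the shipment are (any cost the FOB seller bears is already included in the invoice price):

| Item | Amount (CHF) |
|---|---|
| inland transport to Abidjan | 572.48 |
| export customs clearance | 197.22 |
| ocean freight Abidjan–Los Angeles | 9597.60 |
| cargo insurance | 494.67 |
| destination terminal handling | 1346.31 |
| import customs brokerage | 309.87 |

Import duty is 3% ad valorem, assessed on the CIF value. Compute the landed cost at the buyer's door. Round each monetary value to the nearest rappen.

FOB: the seller bears costs until goods are on board at the origin port; the buyer bears freight, insurance and all costs thereafter.
Already in the invoice (seller's account under FOB): inland to port, export clearance — exclude.
CIF value = FOB price + freight + insurance = 33297.30 + 9597.60 + 494.67 = 43389.57
Import duty = 43389.57 × 3% = 1301.69
Buyer bears: freight 9597.60 + insurance 494.67 + destination terminal 1346.31 + brokerage 309.87 + duty 1301.69 = 13050.14
Landed cost = invoice 33297.30 + 13050.14 = 46347.44

Total landed cost: CHF 46347.44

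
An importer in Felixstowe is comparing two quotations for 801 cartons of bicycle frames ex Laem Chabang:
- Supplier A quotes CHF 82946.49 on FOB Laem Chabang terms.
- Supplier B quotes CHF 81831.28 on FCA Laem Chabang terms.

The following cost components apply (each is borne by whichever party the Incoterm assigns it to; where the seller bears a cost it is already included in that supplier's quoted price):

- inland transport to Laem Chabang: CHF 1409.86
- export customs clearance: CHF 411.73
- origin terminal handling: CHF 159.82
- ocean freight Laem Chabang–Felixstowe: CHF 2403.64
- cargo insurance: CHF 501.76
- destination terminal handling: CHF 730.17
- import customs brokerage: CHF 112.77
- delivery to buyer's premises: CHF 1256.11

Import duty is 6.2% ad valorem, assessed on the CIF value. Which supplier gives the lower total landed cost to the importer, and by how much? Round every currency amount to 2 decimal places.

Supplier B is cheaper by CHF 1014.63

Supplier A (FOB):
CIF value = FOB price + freight + insurance = 82946.49 + 2403.64 + 501.76 = 85851.89
Import duty = 85851.89 × 6.2% = 5322.82
Buyer bears (A): 2403.64 + 501.76 + 730.17 + 112.77 + 1256.11 = 5004.45
Landed cost (A) = invoice 82946.49 + 5004.45 + duty 5322.82 = 93273.76
Supplier B (FCA):
CIF value = FCA price + origin terminal + freight + insurance = 81831.28 + 159.82 + 2403.64 + 501.76 = 84896.50
Import duty = 84896.50 × 6.2% = 5263.58
Buyer bears (B): 159.82 + 2403.64 + 501.76 + 730.17 + 112.77 + 1256.11 = 5164.27
Landed cost (B) = invoice 81831.28 + 5164.27 + duty 5263.58 = 92259.13
Difference = |93273.76 − 92259.13| = 1014.63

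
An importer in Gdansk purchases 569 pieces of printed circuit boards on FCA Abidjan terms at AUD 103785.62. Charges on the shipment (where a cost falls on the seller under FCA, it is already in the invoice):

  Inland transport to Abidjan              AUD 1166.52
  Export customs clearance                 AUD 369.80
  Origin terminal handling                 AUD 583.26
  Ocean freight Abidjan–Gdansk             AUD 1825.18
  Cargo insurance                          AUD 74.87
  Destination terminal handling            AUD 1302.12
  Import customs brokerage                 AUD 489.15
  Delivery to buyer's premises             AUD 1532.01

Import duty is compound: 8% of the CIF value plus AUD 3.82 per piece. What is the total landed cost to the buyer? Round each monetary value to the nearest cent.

Total landed cost: AUD 120267.30

FCA: the seller delivers export-cleared goods to the carrier; the buyer bears costs from that point.
Already in the invoice (seller's account under FCA): inland to port, export clearance — exclude.
CIF value = FCA price + origin terminal + freight + insurance = 103785.62 + 583.26 + 1825.18 + 74.87 = 106268.93
Ad valorem component: 106268.93 × 8% = 8501.51
Specific component: 569 × 3.82 = 2173.58
Import duty = 8501.51 + 2173.58 = 10675.09
Buyer bears: origin terminal 583.26 + freight 1825.18 + insurance 74.87 + destination terminal 1302.12 + brokerage 489.15 + delivery 1532.01 + duty 10675.09 = 16481.68
Landed cost = invoice 103785.62 + 16481.68 = 120267.30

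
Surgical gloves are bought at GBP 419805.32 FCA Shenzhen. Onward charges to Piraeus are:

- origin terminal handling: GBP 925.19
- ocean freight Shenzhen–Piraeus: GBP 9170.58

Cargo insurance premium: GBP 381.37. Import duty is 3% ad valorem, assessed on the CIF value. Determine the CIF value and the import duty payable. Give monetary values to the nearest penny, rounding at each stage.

CIF value: GBP 430282.46; import duty: GBP 12908.47

CIF = FCA price + pre-shipment costs + freight + insurance
CIF = 419805.32 + 925.19 + 9170.58 + 381.37 = 430282.46
Import duty = 430282.46 × 3% = 12908.47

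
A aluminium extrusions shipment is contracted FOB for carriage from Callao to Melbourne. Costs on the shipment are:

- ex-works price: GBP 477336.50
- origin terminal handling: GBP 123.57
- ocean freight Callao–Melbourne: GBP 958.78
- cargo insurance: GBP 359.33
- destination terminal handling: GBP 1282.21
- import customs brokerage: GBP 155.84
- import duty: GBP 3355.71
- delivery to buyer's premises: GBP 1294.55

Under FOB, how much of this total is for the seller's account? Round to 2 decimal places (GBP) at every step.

FOB: the seller bears costs until goods are on board at the origin port; the buyer bears freight, insurance and all costs thereafter.
Seller's account: goods 477336.50 + origin terminal 123.57 = 477460.07
Buyer's account: freight 958.78 + insurance 359.33 + destination terminal 1282.21 + brokerage 155.84 + duty 3355.71 + delivery 1294.55 = 7406.42

Seller's account: GBP 477460.07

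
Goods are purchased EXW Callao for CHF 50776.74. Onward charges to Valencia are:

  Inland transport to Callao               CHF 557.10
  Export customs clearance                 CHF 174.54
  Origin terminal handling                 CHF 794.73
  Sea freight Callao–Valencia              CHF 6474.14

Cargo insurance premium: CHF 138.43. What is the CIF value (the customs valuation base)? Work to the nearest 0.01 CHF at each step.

CIF value: CHF 58915.68

CIF = EXW price + pre-shipment costs + freight + insurance
CIF = 50776.74 + 557.10 + 174.54 + 794.73 + 6474.14 + 138.43 = 58915.68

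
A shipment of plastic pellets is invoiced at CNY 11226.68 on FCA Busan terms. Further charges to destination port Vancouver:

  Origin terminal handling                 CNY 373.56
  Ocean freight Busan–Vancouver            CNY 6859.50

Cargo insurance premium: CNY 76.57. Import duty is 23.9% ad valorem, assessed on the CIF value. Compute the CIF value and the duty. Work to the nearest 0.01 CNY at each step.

CIF value: CNY 18536.31; import duty: CNY 4430.18

CIF = FCA price + pre-shipment costs + freight + insurance
CIF = 11226.68 + 373.56 + 6859.50 + 76.57 = 18536.31
Import duty = 18536.31 × 23.9% = 4430.18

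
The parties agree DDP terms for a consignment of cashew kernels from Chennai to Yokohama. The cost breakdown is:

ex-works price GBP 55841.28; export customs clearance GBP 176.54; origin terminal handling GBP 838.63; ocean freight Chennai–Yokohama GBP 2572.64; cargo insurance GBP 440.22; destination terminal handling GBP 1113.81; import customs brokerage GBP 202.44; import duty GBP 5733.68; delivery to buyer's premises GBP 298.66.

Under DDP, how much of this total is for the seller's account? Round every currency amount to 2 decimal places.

DDP: the seller bears all costs including import duty.
Seller's account: goods 55841.28 + export clearance 176.54 + origin terminal 838.63 + freight 2572.64 + insurance 440.22 + destination terminal 1113.81 + brokerage 202.44 + duty 5733.68 + delivery 298.66 = 67217.90
Buyer's account: 0.00

Seller's account: GBP 67217.90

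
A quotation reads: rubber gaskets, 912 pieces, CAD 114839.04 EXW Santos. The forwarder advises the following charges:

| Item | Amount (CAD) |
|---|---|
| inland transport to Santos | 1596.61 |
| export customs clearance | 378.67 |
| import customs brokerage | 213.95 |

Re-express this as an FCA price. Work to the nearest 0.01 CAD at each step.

FCA price: CAD 116814.32

Not relevant to the conversion: brokerage — on the buyer under both terms; not part of either seller's price.
From EXW to FCA, the seller additionally bears: inland to port, export clearance.
FCA price = 114839.04 + 1596.61 + 378.67 = 116814.32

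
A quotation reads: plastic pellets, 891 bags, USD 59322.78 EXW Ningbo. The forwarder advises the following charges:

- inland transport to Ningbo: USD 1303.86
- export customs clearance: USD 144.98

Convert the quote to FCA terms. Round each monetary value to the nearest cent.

FCA price: USD 60771.62

From EXW to FCA, the seller additionally bears: inland to port, export clearance.
FCA price = 59322.78 + 1303.86 + 144.98 = 60771.62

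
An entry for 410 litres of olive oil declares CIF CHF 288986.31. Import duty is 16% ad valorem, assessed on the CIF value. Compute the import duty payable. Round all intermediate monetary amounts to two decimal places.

Import duty: CHF 46237.81

Import duty = 288986.31 × 16% = 46237.81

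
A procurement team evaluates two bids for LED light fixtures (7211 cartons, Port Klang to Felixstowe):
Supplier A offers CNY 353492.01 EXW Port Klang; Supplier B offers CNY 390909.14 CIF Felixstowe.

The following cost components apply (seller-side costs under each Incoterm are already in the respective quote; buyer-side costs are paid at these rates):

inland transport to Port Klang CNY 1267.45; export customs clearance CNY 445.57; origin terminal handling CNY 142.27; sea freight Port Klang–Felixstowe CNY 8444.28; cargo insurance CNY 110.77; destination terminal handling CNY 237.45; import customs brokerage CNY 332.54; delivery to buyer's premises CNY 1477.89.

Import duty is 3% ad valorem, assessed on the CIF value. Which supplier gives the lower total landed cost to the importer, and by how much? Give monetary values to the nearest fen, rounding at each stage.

Supplier A (EXW):
CIF value = EXW price + inland to port + export clearance + origin terminal + freight + insurance = 353492.01 + 1267.45 + 445.57 + 142.27 + 8444.28 + 110.77 = 363902.35
Import duty = 363902.35 × 3% = 10917.07
Buyer bears (A): 1267.45 + 445.57 + 142.27 + 8444.28 + 110.77 + 237.45 + 332.54 + 1477.89 = 12458.22
Landed cost (A) = invoice 353492.01 + 12458.22 + duty 10917.07 = 376867.30
Supplier B (CIF):
The CIF price already equals the CIF value: 390909.14
Import duty = 390909.14 × 3% = 11727.27
Buyer bears (B): 237.45 + 332.54 + 1477.89 = 2047.88
Landed cost (B) = invoice 390909.14 + 2047.88 + duty 11727.27 = 404684.29
Difference = |376867.30 − 404684.29| = 27816.99

Supplier A is cheaper by CNY 27816.99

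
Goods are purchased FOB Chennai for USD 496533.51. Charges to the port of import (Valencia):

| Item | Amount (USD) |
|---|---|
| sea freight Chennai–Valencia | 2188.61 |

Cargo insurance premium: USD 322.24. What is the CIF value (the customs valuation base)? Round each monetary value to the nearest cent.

CIF value: USD 499044.36

CIF = FOB price + freight + insurance
CIF = 496533.51 + 2188.61 + 322.24 = 499044.36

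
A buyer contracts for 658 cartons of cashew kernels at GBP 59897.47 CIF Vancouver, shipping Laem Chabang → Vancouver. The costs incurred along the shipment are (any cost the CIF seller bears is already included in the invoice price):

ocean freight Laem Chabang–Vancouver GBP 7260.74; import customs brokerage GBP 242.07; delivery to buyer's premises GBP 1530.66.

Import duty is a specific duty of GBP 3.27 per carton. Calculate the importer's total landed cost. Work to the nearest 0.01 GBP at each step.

Total landed cost: GBP 63821.86

CIF: the seller pays costs through ocean freight and marine insurance to the destination port.
Already in the invoice (seller's account under CIF): freight — exclude.
The CIF price already equals the CIF value: 59897.47
Import duty = 658 × 3.27 = 2151.66
Buyer bears: brokerage 242.07 + delivery 1530.66 + duty 2151.66 = 3924.39
Landed cost = invoice 59897.47 + 3924.39 = 63821.86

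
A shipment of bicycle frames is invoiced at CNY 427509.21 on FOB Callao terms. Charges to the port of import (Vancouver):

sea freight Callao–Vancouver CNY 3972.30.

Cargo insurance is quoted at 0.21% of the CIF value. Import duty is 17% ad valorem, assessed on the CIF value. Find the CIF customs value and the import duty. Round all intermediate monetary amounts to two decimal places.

Let C be the CIF value. C = FOB price + freight + 0.21% × C
C − 0.21% × C = 427509.21 + 3972.30
0.9979 × C = 431481.51
C = 431481.51 / 0.9979 = 432389.53
Insurance premium = 0.21% × 432389.53 = 908.02
Import duty = 432389.53 × 17% = 73506.22

CIF value: CNY 432389.53; import duty: CNY 73506.22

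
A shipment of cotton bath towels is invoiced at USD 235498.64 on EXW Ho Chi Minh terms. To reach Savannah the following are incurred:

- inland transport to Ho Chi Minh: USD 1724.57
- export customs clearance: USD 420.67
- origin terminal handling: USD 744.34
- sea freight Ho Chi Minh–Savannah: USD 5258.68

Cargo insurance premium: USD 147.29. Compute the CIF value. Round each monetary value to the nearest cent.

CIF = EXW price + pre-shipment costs + freight + insurance
CIF = 235498.64 + 1724.57 + 420.67 + 744.34 + 5258.68 + 147.29 = 243794.19

CIF value: USD 243794.19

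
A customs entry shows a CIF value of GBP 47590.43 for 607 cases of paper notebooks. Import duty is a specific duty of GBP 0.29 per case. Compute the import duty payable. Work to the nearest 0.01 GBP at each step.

Import duty: GBP 176.03

Import duty = 607 × 0.29 = 176.03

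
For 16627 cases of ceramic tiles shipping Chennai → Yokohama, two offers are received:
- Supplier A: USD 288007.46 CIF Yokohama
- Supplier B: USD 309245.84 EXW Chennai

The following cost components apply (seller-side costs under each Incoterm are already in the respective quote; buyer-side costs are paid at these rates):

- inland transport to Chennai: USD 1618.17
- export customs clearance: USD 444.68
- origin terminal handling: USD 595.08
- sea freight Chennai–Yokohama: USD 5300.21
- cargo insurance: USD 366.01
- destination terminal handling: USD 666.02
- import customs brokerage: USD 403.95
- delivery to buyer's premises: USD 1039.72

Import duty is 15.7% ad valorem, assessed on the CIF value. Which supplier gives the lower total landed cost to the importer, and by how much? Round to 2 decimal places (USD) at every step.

Supplier A is cheaper by USD 34203.85

Supplier A (CIF):
The CIF price already equals the CIF value: 288007.46
Import duty = 288007.46 × 15.7% = 45217.17
Buyer bears (A): 666.02 + 403.95 + 1039.72 = 2109.69
Landed cost (A) = invoice 288007.46 + 2109.69 + duty 45217.17 = 335334.32
Supplier B (EXW):
CIF value = EXW price + inland to port + export clearance + origin terminal + freight + insurance = 309245.84 + 1618.17 + 444.68 + 595.08 + 5300.21 + 366.01 = 317569.99
Import duty = 317569.99 × 15.7% = 49858.49
Buyer bears (B): 1618.17 + 444.68 + 595.08 + 5300.21 + 366.01 + 666.02 + 403.95 + 1039.72 = 10433.84
Landed cost (B) = invoice 309245.84 + 10433.84 + duty 49858.49 = 369538.17
Difference = |335334.32 − 369538.17| = 34203.85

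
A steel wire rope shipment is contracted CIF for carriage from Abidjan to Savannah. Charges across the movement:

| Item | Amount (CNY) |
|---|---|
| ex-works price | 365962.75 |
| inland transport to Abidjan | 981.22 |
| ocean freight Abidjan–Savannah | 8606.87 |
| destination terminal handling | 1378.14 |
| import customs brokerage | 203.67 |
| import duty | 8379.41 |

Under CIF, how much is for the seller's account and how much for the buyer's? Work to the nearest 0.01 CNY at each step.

CIF: the seller pays costs through ocean freight and marine insurance to the destination port.
Seller's account: goods 365962.75 + inland to port 981.22 + freight 8606.87 = 375550.84
Buyer's account: destination terminal 1378.14 + brokerage 203.67 + duty 8379.41 = 9961.22

Seller: CNY 375550.84; buyer: CNY 9961.22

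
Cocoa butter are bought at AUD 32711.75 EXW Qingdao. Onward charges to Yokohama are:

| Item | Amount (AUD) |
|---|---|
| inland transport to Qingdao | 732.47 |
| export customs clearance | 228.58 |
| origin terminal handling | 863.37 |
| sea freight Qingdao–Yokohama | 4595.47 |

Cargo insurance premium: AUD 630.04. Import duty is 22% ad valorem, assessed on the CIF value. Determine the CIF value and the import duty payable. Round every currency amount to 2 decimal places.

CIF = EXW price + pre-shipment costs + freight + insurance
CIF = 32711.75 + 732.47 + 228.58 + 863.37 + 4595.47 + 630.04 = 39761.68
Import duty = 39761.68 × 22% = 8747.57

CIF value: AUD 39761.68; import duty: AUD 8747.57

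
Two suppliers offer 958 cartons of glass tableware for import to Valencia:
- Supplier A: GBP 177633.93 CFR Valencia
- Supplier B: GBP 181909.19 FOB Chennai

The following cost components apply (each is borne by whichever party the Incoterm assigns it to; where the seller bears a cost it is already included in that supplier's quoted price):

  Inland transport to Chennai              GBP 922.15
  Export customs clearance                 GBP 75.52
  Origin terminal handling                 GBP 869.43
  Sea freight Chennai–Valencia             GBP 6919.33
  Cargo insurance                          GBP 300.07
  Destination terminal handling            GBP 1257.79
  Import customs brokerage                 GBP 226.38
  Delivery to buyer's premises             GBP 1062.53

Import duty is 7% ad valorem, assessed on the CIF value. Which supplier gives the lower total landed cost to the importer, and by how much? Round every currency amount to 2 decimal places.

Supplier A is cheaper by GBP 11978.21

Supplier A (CFR):
CIF value = CFR price + insurance = 177633.93 + 300.07 = 177934.00
Import duty = 177934.00 × 7% = 12455.38
Buyer bears (A): 300.07 + 1257.79 + 226.38 + 1062.53 = 2846.77
Landed cost (A) = invoice 177633.93 + 2846.77 + duty 12455.38 = 192936.08
Supplier B (FOB):
CIF value = FOB price + freight + insurance = 181909.19 + 6919.33 + 300.07 = 189128.59
Import duty = 189128.59 × 7% = 13239.00
Buyer bears (B): 6919.33 + 300.07 + 1257.79 + 226.38 + 1062.53 = 9766.10
Landed cost (B) = invoice 181909.19 + 9766.10 + duty 13239.00 = 204914.29
Difference = |192936.08 − 204914.29| = 11978.21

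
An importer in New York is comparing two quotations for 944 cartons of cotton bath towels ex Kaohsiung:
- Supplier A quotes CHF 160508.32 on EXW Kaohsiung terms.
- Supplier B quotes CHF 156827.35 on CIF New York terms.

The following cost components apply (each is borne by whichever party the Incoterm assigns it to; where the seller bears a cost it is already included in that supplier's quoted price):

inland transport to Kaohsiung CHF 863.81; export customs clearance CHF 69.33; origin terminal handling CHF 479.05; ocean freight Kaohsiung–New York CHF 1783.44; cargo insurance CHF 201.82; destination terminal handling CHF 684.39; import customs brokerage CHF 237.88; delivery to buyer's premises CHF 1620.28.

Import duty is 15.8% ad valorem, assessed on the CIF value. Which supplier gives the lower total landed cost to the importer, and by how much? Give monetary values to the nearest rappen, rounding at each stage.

Supplier A (EXW):
CIF value = EXW price + inland to port + export clearance + origin terminal + freight + insurance = 160508.32 + 863.81 + 69.33 + 479.05 + 1783.44 + 201.82 = 163905.77
Import duty = 163905.77 × 15.8% = 25897.11
Buyer bears (A): 863.81 + 69.33 + 479.05 + 1783.44 + 201.82 + 684.39 + 237.88 + 1620.28 = 5940.00
Landed cost (A) = invoice 160508.32 + 5940.00 + duty 25897.11 = 192345.43
Supplier B (CIF):
The CIF price already equals the CIF value: 156827.35
Import duty = 156827.35 × 15.8% = 24778.72
Buyer bears (B): 684.39 + 237.88 + 1620.28 = 2542.55
Landed cost (B) = invoice 156827.35 + 2542.55 + duty 24778.72 = 184148.62
Difference = |192345.43 − 184148.62| = 8196.81

Supplier B is cheaper by CHF 8196.81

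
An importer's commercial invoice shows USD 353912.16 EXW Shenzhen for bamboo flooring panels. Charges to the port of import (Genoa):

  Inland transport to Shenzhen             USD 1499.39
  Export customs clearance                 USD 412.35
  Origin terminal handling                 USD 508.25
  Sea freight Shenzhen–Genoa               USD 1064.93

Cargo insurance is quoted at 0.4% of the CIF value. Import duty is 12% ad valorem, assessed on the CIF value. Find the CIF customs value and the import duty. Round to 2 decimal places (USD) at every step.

CIF value: USD 358832.41; import duty: USD 43059.89

Let C be the CIF value. C = EXW price + pre-shipment costs + freight + 0.4% × C
C − 0.4% × C = 353912.16 + 1499.39 + 412.35 + 508.25 + 1064.93
0.996 × C = 357397.08
C = 357397.08 / 0.996 = 358832.41
Insurance premium = 0.4% × 358832.41 = 1435.33
Import duty = 358832.41 × 12% = 43059.89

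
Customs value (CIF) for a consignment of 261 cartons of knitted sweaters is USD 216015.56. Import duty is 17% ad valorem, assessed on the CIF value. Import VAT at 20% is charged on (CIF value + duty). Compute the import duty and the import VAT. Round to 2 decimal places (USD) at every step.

Import duty = 216015.56 × 17% = 36722.65
VAT base = CIF + duty = 216015.56 + 36722.65 = 252738.21
Import VAT = 252738.21 × 20% = 50547.64

Import duty: USD 36722.65; import VAT: USD 50547.64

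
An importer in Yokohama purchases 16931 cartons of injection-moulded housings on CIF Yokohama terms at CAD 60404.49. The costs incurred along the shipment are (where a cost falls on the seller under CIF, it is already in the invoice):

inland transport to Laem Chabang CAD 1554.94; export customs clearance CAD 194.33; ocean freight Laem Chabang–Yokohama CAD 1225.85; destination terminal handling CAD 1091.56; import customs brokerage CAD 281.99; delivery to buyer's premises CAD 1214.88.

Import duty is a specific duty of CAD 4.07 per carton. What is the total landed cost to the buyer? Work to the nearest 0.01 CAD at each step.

CIF: the seller pays costs through ocean freight and marine insurance to the destination port.
Already in the invoice (seller's account under CIF): inland to port, export clearance, freight — exclude.
The CIF price already equals the CIF value: 60404.49
Import duty = 16931 × 4.07 = 68909.17
Buyer bears: destination terminal 1091.56 + brokerage 281.99 + delivery 1214.88 + duty 68909.17 = 71497.60
Landed cost = invoice 60404.49 + 71497.60 = 131902.09

Total landed cost: CAD 131902.09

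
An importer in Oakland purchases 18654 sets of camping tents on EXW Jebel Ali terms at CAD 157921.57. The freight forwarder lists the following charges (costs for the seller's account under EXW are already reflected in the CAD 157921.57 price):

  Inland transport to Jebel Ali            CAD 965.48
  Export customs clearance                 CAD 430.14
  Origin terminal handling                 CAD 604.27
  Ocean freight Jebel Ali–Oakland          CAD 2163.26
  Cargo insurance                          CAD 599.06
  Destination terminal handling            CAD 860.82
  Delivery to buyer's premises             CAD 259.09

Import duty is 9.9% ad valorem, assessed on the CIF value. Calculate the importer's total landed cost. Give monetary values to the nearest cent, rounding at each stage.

EXW: the seller makes goods available at their premises; the buyer bears all onward costs.
CIF value = EXW price + inland to port + export clearance + origin terminal + freight + insurance = 157921.57 + 965.48 + 430.14 + 604.27 + 2163.26 + 599.06 = 162683.78
Import duty = 162683.78 × 9.9% = 16105.69
Buyer bears: inland to port 965.48 + export clearance 430.14 + origin terminal 604.27 + freight 2163.26 + insurance 599.06 + destination terminal 860.82 + delivery 259.09 + duty 16105.69 = 21987.81
Landed cost = invoice 157921.57 + 21987.81 = 179909.38

Total landed cost: CAD 179909.38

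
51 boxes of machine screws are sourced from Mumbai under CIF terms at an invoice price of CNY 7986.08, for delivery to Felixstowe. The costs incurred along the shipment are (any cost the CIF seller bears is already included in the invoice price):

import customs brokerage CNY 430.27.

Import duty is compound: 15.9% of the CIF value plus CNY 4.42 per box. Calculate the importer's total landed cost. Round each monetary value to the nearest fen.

Total landed cost: CNY 9911.56

CIF: the seller pays costs through ocean freight and marine insurance to the destination port.
The CIF price already equals the CIF value: 7986.08
Ad valorem component: 7986.08 × 15.9% = 1269.79
Specific component: 51 × 4.42 = 225.42
Import duty = 1269.79 + 225.42 = 1495.21
Buyer bears: brokerage 430.27 + duty 1495.21 = 1925.48
Landed cost = invoice 7986.08 + 1925.48 = 9911.56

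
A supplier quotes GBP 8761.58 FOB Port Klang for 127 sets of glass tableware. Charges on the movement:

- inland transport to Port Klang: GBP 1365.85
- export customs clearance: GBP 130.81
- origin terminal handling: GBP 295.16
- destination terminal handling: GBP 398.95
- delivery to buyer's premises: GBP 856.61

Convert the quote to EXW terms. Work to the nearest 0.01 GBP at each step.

Not relevant to the conversion: destination terminal, delivery — on the buyer under both terms; not part of either seller's price.
From FOB to EXW, the seller no longer bears: inland to port, export clearance, origin terminal.
EXW price = 8761.58 − 1365.85 − 130.81 − 295.16 = 6969.76

EXW price: GBP 6969.76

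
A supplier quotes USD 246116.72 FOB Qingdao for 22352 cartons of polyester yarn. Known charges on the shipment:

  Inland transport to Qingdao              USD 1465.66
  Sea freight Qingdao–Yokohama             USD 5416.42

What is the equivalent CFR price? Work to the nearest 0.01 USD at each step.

Not relevant to the conversion: inland to port — on the seller under both FOB and CFR; already in the FOB price and stays in the CFR price.
From FOB to CFR, the seller additionally bears: freight.
CFR price = 246116.72 + 5416.42 = 251533.14

CFR price: USD 251533.14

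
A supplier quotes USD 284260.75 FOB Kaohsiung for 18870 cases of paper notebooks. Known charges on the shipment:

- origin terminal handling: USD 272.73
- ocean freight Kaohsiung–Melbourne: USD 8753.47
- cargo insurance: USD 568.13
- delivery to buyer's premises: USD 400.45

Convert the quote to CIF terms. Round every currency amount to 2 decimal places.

CIF price: USD 293582.35

Not relevant to the conversion: origin terminal — on the seller under both FOB and CIF; already in the FOB price and stays in the CIF price. delivery — on the buyer under both terms; not part of either seller's price.
From FOB to CIF, the seller additionally bears: freight, insurance.
CIF price = 284260.75 + 8753.47 + 568.13 = 293582.35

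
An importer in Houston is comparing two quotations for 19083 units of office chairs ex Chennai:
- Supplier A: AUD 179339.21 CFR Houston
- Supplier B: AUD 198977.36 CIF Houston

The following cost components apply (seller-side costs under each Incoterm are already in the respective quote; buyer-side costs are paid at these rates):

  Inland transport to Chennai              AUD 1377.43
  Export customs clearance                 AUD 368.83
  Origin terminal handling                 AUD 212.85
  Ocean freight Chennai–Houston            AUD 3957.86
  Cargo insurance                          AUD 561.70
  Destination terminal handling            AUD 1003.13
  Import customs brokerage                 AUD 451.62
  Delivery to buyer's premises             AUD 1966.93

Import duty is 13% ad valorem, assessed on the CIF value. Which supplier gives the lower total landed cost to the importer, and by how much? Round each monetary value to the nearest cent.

Supplier A is cheaper by AUD 21556.39

Supplier A (CFR):
CIF value = CFR price + insurance = 179339.21 + 561.70 = 179900.91
Import duty = 179900.91 × 13% = 23387.12
Buyer bears (A): 561.70 + 1003.13 + 451.62 + 1966.93 = 3983.38
Landed cost (A) = invoice 179339.21 + 3983.38 + duty 23387.12 = 206709.71
Supplier B (CIF):
The CIF price already equals the CIF value: 198977.36
Import duty = 198977.36 × 13% = 25867.06
Buyer bears (B): 1003.13 + 451.62 + 1966.93 = 3421.68
Landed cost (B) = invoice 198977.36 + 3421.68 + duty 25867.06 = 228266.10
Difference = |206709.71 − 228266.10| = 21556.39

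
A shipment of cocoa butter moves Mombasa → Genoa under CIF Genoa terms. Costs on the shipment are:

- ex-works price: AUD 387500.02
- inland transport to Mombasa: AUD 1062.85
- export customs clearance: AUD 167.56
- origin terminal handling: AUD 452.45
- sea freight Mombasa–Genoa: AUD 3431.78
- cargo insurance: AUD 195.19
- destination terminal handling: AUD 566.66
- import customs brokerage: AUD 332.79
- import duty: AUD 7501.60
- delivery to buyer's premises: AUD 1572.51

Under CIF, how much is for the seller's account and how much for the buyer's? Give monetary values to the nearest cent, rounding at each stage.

CIF: the seller pays costs through ocean freight and marine insurance to the destination port.
Seller's account: goods 387500.02 + inland to port 1062.85 + export clearance 167.56 + origin terminal 452.45 + freight 3431.78 + insurance 195.19 = 392809.85
Buyer's account: destination terminal 566.66 + brokerage 332.79 + duty 7501.60 + delivery 1572.51 = 9973.56

Seller: AUD 392809.85; buyer: AUD 9973.56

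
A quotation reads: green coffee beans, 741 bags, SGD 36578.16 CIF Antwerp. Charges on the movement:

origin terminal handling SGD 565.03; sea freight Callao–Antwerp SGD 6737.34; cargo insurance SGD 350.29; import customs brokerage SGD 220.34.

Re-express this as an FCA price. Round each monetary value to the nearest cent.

FCA price: SGD 28925.50

Not relevant to the conversion: brokerage — on the buyer under both terms; not part of either seller's price.
From CIF to FCA, the seller no longer bears: origin terminal, freight, insurance.
FCA price = 36578.16 − 565.03 − 6737.34 − 350.29 = 28925.50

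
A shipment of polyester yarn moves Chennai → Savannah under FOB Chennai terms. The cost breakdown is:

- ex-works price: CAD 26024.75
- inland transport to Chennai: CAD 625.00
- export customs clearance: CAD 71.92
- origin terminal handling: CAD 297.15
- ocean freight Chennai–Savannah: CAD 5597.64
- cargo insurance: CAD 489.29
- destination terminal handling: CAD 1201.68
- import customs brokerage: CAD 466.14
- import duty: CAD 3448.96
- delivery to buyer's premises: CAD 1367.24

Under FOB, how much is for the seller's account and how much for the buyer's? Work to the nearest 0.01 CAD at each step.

FOB: the seller bears costs until goods are on board at the origin port; the buyer bears freight, insurance and all costs thereafter.
Seller's account: goods 26024.75 + inland to port 625.00 + export clearance 71.92 + origin terminal 297.15 = 27018.82
Buyer's account: freight 5597.64 + insurance 489.29 + destination terminal 1201.68 + brokerage 466.14 + duty 3448.96 + delivery 1367.24 = 12570.95

Seller: CAD 27018.82; buyer: CAD 12570.95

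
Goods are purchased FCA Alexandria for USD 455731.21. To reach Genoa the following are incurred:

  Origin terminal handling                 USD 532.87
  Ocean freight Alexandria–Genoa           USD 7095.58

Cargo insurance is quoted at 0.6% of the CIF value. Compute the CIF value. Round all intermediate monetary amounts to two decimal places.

Let C be the CIF value. C = FCA price + pre-shipment costs + freight + 0.6% × C
C − 0.6% × C = 455731.21 + 532.87 + 7095.58
0.994 × C = 463359.66
C = 463359.66 / 0.994 = 466156.60
Insurance premium = 0.6% × 466156.60 = 2796.94

CIF value: USD 466156.60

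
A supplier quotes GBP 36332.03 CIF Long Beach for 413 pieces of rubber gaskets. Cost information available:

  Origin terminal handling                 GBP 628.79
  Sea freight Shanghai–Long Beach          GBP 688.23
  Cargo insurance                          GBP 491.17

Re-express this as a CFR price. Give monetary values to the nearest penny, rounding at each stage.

Not relevant to the conversion: freight, origin terminal — on the seller under both CIF and CFR; already in the CIF price and stays in the CFR price.
From CIF to CFR, the seller no longer bears: insurance.
CFR price = 36332.03 − 491.17 = 35840.86

CFR price: GBP 35840.86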